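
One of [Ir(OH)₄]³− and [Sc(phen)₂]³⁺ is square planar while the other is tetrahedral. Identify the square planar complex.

For [Ir(OH)₄]³−: Ligand charges: each hydroxide is −1. With an overall charge of −3 the iridium centre must be in the +1 oxidation state. Ir sits in group 9, so the d-electron count is 9 − 1 = 8. A 5d d⁸ ion has a large crystal-field splitting; square planar leaves the high-energy d_{x²−y²} orbital empty and maximises CFSE. → square planar.
For [Sc(phen)₂]³⁺: Summing ligand charges against the +3 overall charge gives an oxidation state of +3 for scandium. Scandium is a group-3 element; Sc(III) is therefore d⁰. A d⁰ ion has no crystal-field stabilisation preference between square planar and tetrahedral, so four ligands adopt the sterically favoured tetrahedral geometry. → tetrahedral.

[Ir(OH)₄]³−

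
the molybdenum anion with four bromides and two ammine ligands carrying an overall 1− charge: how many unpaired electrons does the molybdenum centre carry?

3 unpaired electrons

Ligand charges: each bromide is −1; ammonia is neutral. With an overall charge of −1 the molybdenum centre must be in the +3 oxidation state.
Molybdenum is a group-6 element; Mo(III) is therefore d³.
In an octahedral field the d³ configuration is t₂g³e_g⁰ (only one arrangement possible), giving 3 unpaired electrons.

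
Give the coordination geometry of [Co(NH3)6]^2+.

octahedral

Summing ligand charges against the +2 overall charge gives an oxidation state of +2 for cobalt.
Co sits in group 9, so the d-electron count is 9 − 2 = 7.
With 6 monodentate ligands the coordination number is 6.
Six donors around a single metal centre give an octahedral coordination sphere.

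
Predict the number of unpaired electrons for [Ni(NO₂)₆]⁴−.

Ligand charges: each nitro (N-bound nitrite) is −1. With an overall charge of −4 the nickel centre must be in the +2 oxidation state.
Nickel is a group-10 element; Ni(II) is therefore d⁸.
In an octahedral field the d⁸ configuration is t₂g⁶e_g² (only one arrangement possible), giving 2 unpaired electrons.

2 unpaired electrons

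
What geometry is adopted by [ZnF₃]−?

trigonal planar

Summing ligand charges against the −1 overall charge gives an oxidation state of +2 for zinc.
Group 12 minus oxidation state 2 gives a d¹⁰ configuration.
With 3 monodentate ligands the coordination number is 3.
Three ligands around a d¹⁰ centre minimise repulsion in a trigonal-planar arrangement.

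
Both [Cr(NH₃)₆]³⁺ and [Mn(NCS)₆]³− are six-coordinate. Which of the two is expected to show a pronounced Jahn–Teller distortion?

[Mn(NCS)₆]³−

[Cr(NH₃)₆]³⁺: Summing ligand charges against the +3 overall charge gives an oxidation state of +3 for chromium. Group 6 minus oxidation state 3 gives a d³ configuration. The d³ configuration leaves the e_g set evenly filled (or empty) — no strong Jahn–Teller driving force.
[Mn(NCS)₆]³−: Summing ligand charges against the −3 overall charge gives an oxidation state of +3 for manganese. Group 7 minus oxidation state 3 gives a d⁴ configuration. Isothiocyanate is a weak-field ligand for a first-row metal, so the complex is high-spin. The t₂g³e_g¹ (high-spin) configuration has an unevenly filled e_g set; the Jahn–Teller theorem predicts a tetragonal distortion (typically axial elongation) to lift the degeneracy.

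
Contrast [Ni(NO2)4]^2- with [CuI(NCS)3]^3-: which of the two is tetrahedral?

[CuI(NCS)3]^3-

For [Ni(NO2)4]^2-: Ligand charges: each nitro (N-bound nitrite) is −1. With an overall charge of −2 the nickel centre must be in the +2 oxidation state. Group 10 minus oxidation state 2 gives a d⁸ configuration. Nitro (N-bound nitrite) is a strong-field ligand (high in the spectrochemical series). A 3d d⁸ ion with strong-field ligands gains enough CFSE to favour square planar over tetrahedral. → square planar.
For [CuI(NCS)3]^3-: Summing ligand charges against the −3 overall charge gives an oxidation state of +1 for copper. Group 11 minus oxidation state 1 gives a d¹⁰ configuration. A d¹⁰ ion has no crystal-field stabilisation preference between square planar and tetrahedral, so four ligands adopt the sterically favoured tetrahedral geometry. → tetrahedral.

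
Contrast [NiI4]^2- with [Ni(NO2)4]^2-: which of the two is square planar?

For [NiI4]^2-: Each iodide is −1; balancing the −2 overall charge requires Ni(II). Nickel is a group-10 element; Ni(II) is therefore d⁸. Iodide is a weak-field ligand. With weak-field ligands the CFSE gain from square planar is small, so a 3d d⁸ ion takes the sterically preferred tetrahedral geometry. → tetrahedral.
For [Ni(NO2)4]^2-: Each nitro (N-bound nitrite) is −1; balancing the −2 overall charge requires Ni(II). Ni sits in group 10, so the d-electron count is 10 − 2 = 8. Nitro (N-bound nitrite) is a strong-field ligand (high in the spectrochemical series). A 3d d⁸ ion with strong-field ligands gains enough CFSE to favour square planar over tetrahedral. → square planar.

[Ni(NO2)4]^2-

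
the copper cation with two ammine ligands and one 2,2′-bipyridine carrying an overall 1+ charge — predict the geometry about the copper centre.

Ligand charges: ammonia is neutral; 2,2′-bipyridine is neutral. With an overall charge of +1 the copper centre must be in the +1 oxidation state.
Cu sits in group 11, so the d-electron count is 11 − 1 = 10.
Counting donor atoms: 2×ammonia (monodentate) → 2 donors; 1×2,2′-bipyridine (bidentate) → 2 donors. Coordination number = 4.
A d¹⁰ ion has no crystal-field stabilisation preference between square planar and tetrahedral, so four ligands adopt the sterically favoured tetrahedral geometry.

tetrahedral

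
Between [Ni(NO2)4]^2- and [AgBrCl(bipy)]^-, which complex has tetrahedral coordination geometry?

[AgBrCl(bipy)]^-

For [Ni(NO2)4]^2-: Ligand charges: each nitro (N-bound nitrite) is −1. With an overall charge of −2 the nickel centre must be in the +2 oxidation state. Group 10 minus oxidation state 2 gives a d⁸ configuration. Nitro (N-bound nitrite) is a strong-field ligand (high in the spectrochemical series). A 3d d⁸ ion with strong-field ligands gains enough CFSE to favour square planar over tetrahedral. → square planar.
For [AgBrCl(bipy)]^-: Ligand charges: each bromide is −1; each chloride is −1; 2,2′-bipyridine is neutral. With an overall charge of −1 the silver centre must be in the +1 oxidation state. Group 11 minus oxidation state 1 gives a d¹⁰ configuration. A d¹⁰ ion has no crystal-field stabilisation preference between square planar and tetrahedral, so four ligands adopt the sterically favoured tetrahedral geometry. → tetrahedral.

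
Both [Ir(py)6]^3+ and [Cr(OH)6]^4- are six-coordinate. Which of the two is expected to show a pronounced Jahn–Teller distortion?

[Cr(OH)6]^4-

[Ir(py)6]^3+: Pyridine is neutral; balancing the +3 overall charge requires Ir(III). Ir sits in group 9, so the d-electron count is 9 − 3 = 6. A 5d ion has a large Δₒ and is invariably low-spin. The d⁶ configuration leaves the e_g set evenly filled (or empty) — no strong Jahn–Teller driving force.
[Cr(OH)6]^4-: Summing ligand charges against the −4 overall charge gives an oxidation state of +2 for chromium. Cr sits in group 6, so the d-electron count is 6 − 2 = 4. Hydroxide is a weak-field ligand for a first-row metal, so the complex is high-spin. The t₂g³e_g¹ (high-spin) configuration has an unevenly filled e_g set; the Jahn–Teller theorem predicts a tetragonal distortion (typically axial elongation) to lift the degeneracy.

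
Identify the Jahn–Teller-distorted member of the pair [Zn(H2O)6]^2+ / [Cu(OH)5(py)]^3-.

[Cu(OH)5(py)]^3-

[Zn(H2O)6]^2+: Water is neutral; balancing the +2 overall charge requires Zn(II). Zinc is a group-12 element; Zn(II) is therefore d¹⁰. The d¹⁰ configuration leaves the e_g set evenly filled (or empty) — no strong Jahn–Teller driving force.
[Cu(OH)5(py)]^3-: Summing ligand charges against the −3 overall charge gives an oxidation state of +2 for copper. Group 11 minus oxidation state 2 gives a d⁹ configuration. The t₂g⁶e_g³ configuration has an unevenly filled e_g set; the Jahn–Teller theorem predicts a tetragonal distortion (typically axial elongation) to lift the degeneracy.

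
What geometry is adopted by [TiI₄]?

Summing ligand charges against the 0 overall charge gives an oxidation state of +4 for titanium.
Group 4 minus oxidation state 4 gives a d⁰ configuration.
With 4 monodentate ligands the coordination number is 4.
A d⁰ ion has no crystal-field stabilisation preference between square planar and tetrahedral, so four ligands adopt the sterically favoured tetrahedral geometry.

tetrahedral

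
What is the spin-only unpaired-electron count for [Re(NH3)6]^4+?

3 unpaired electrons

Summing ligand charges against the +4 overall charge gives an oxidation state of +4 for rhenium.
Group 7 minus oxidation state 4 gives a d³ configuration.
In an octahedral field the d³ configuration is t₂g³e_g⁰ (only one arrangement possible), giving 3 unpaired electrons.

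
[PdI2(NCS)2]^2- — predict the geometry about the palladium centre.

Summing ligand charges against the −2 overall charge gives an oxidation state of +2 for palladium.
Pd sits in group 10, so the d-electron count is 10 − 2 = 8.
Coordination number: 4.
A 4d d⁸ ion has a large crystal-field splitting; square planar leaves the high-energy d_{x²−y²} orbital empty and maximises CFSE.

square planar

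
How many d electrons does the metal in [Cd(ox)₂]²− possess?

Each oxalate is −2; balancing the −2 overall charge requires Cd(II).
Cadmium is a group-12 element; Cd(II) is therefore d¹⁰.

d10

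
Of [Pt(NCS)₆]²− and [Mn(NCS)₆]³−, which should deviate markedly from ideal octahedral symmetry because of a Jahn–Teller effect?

[Mn(NCS)₆]³−

[Pt(NCS)₆]²−: Ligand charges: each isothiocyanate is −1. With an overall charge of −2 the platinum centre must be in the +4 oxidation state. Platinum is a group-10 element; Pt(IV) is therefore d⁶. A 5d ion has a large Δₒ and is invariably low-spin. The d⁶ configuration leaves the e_g set evenly filled (or empty) — no strong Jahn–Teller driving force.
[Mn(NCS)₆]³−: Each isothiocyanate is −1; balancing the −3 overall charge requires Mn(III). Mn sits in group 7, so the d-electron count is 7 − 3 = 4. Isothiocyanate is a weak-field ligand for a first-row metal, so the complex is high-spin. The t₂g³e_g¹ (high-spin) configuration has an unevenly filled e_g set; the Jahn–Teller theorem predicts a tetragonal distortion (typically axial elongation) to lift the degeneracy.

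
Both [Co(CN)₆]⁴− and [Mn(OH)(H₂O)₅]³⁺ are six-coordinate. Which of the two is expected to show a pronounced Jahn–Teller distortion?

[Co(CN)₆]⁴−: Ligand charges: each cyanide is −1. With an overall charge of −4 the cobalt centre must be in the +2 oxidation state. Co sits in group 9, so the d-electron count is 9 − 2 = 7. Cyanide is a strong-field ligand (high in the spectrochemical series) for a first-row metal, so the complex is low-spin. The t₂g⁶e_g¹ (low-spin) configuration has an unevenly filled e_g set; the Jahn–Teller theorem predicts a tetragonal distortion (typically axial elongation) to lift the degeneracy.
[Mn(OH)(H₂O)₅]³⁺: Each hydroxide is −1; water is neutral; balancing the +3 overall charge requires Mn(IV). Group 7 minus oxidation state 4 gives a d³ configuration. The d³ configuration leaves the e_g set evenly filled (or empty) — no strong Jahn–Teller driving force.

[Co(CN)₆]⁴−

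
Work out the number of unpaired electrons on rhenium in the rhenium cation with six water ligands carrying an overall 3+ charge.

Ligand charges: water is neutral. With an overall charge of +3 the rhenium centre must be in the +3 oxidation state.
Re sits in group 7, so the d-electron count is 7 − 3 = 4.
The spin state decides the count: a 5d ion has a large Δₒ and is invariably low-spin.
An octahedral low-spin d⁴ ion is t₂g⁴e_g⁰, giving 2 unpaired electrons.

2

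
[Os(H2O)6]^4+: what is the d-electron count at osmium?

Water is neutral; balancing the +4 overall charge requires Os(IV).
Group 8 minus oxidation state 4 gives a d⁴ configuration.

d⁴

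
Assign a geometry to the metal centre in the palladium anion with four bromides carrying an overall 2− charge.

square planar

Ligand charges: each bromide is −1. With an overall charge of −2 the palladium centre must be in the +2 oxidation state.
Palladium is a group-10 element; Pd(II) is therefore d⁸.
With 4 monodentate ligands the coordination number is 4.
A 4d d⁸ ion has a large crystal-field splitting; square planar leaves the high-energy d_{x²−y²} orbital empty and maximises CFSE.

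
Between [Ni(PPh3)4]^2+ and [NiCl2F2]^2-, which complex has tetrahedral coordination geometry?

[NiCl2F2]^2-

For [Ni(PPh3)4]^2+: Summing ligand charges against the +2 overall charge gives an oxidation state of +2 for nickel. Group 10 minus oxidation state 2 gives a d⁸ configuration. Triphenylphosphine is a strong-field ligand (high in the spectrochemical series). A 3d d⁸ ion with strong-field ligands gains enough CFSE to favour square planar over tetrahedral. → square planar.
For [NiCl2F2]^2-: Ligand charges: each chloride is −1; each fluoride is −1. With an overall charge of −2 the nickel centre must be in the +2 oxidation state. Group 10 minus oxidation state 2 gives a d⁸ configuration. Chloride and fluoride are weak-field ligands. With weak-field ligands the CFSE gain from square planar is small, so a 3d d⁸ ion takes the sterically preferred tetrahedral geometry. → tetrahedral.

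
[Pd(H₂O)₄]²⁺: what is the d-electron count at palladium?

d8

Water is neutral; balancing the +2 overall charge requires Pd(II).
Palladium is a group-10 element; Pd(II) is therefore d⁸.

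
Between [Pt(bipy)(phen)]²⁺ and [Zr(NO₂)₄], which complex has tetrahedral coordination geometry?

For [Pt(bipy)(phen)]²⁺: Ligand charges: 2,2′-bipyridine is neutral; 1,10-phenanthroline is neutral. With an overall charge of +2 the platinum centre must be in the +2 oxidation state. Pt sits in group 10, so the d-electron count is 10 − 2 = 8. A 5d d⁸ ion has a large crystal-field splitting; square planar leaves the high-energy d_{x²−y²} orbital empty and maximises CFSE. → square planar.
For [Zr(NO₂)₄]: Ligand charges: each nitro (N-bound nitrite) is −1. With an overall charge of 0 the zirconium centre must be in the +4 oxidation state. Group 4 minus oxidation state 4 gives a d⁰ configuration. A d⁰ ion has no crystal-field stabilisation preference between square planar and tetrahedral, so four ligands adopt the sterically favoured tetrahedral geometry. → tetrahedral.

[Zr(NO₂)₄]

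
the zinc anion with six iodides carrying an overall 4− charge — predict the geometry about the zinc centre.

octahedral

Ligand charges: each iodide is −1. With an overall charge of −4 the zinc centre must be in the +2 oxidation state.
Zn sits in group 12, so the d-electron count is 12 − 2 = 10.
Coordination number: 6.
Six donors around a single metal centre give an octahedral coordination sphere.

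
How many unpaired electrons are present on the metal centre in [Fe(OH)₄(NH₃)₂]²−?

4 unpaired electrons

Summing ligand charges against the −2 overall charge gives an oxidation state of +2 for iron.
Fe sits in group 8, so the d-electron count is 8 − 2 = 6.
The spin state decides the count: Hydroxide is a weak-field ligand for a first-row metal, so the complex is high-spin.
An octahedral high-spin d⁶ ion is t₂g⁴e_g², giving 4 unpaired electrons.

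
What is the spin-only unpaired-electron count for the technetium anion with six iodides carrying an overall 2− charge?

3

Each iodide is −1; balancing the −2 overall charge requires Tc(IV).
Technetium is a group-7 element; Tc(IV) is therefore d³.
In an octahedral field the d³ configuration is t₂g³e_g⁰ (only one arrangement possible), giving 3 unpaired electrons.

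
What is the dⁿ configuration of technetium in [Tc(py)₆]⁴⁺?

Ligand charges: pyridine is neutral. With an overall charge of +4 the technetium centre must be in the +4 oxidation state.
Tc sits in group 7, so the d-electron count is 7 − 4 = 3.

d³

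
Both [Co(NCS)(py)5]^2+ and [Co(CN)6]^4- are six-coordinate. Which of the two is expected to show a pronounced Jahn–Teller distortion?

[Co(CN)6]^4-

[Co(NCS)(py)5]^2+: Ligand charges: each isothiocyanate is −1; pyridine is neutral. With an overall charge of +2 the cobalt centre must be in the +3 oxidation state. Group 9 minus oxidation state 3 gives a d⁶ configuration. Co(III) has an exceptionally large octahedral splitting and is low-spin with essentially every ligand except fluoride. The d⁶ configuration leaves the e_g set evenly filled (or empty) — no strong Jahn–Teller driving force.
[Co(CN)6]^4-: Ligand charges: each cyanide is −1. With an overall charge of −4 the cobalt centre must be in the +2 oxidation state. Co sits in group 9, so the d-electron count is 9 − 2 = 7. Cyanide is a strong-field ligand (high in the spectrochemical series) for a first-row metal, so the complex is low-spin. The t₂g⁶e_g¹ (low-spin) configuration has an unevenly filled e_g set; the Jahn–Teller theorem predicts a tetragonal distortion (typically axial elongation) to lift the degeneracy.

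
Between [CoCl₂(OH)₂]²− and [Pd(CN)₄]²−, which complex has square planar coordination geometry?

[Pd(CN)₄]²−

For [CoCl₂(OH)₂]²−: Summing ligand charges against the −2 overall charge gives an oxidation state of +2 for cobalt. Cobalt is a group-9 element; Co(II) is therefore d⁷. For a high-spin 3d d⁷ ion with weak-field ligands the small Δₜ gives little square-planar CFSE advantage, so four ligands adopt the sterically favoured tetrahedral geometry. → tetrahedral.
For [Pd(CN)₄]²−: Each cyanide is −1; balancing the −2 overall charge requires Pd(II). Pd sits in group 10, so the d-electron count is 10 − 2 = 8. A 4d d⁸ ion has a large crystal-field splitting; square planar leaves the high-energy d_{x²−y²} orbital empty and maximises CFSE. → square planar.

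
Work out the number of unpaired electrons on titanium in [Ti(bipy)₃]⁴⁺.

2,2′-bipyridine is neutral; balancing the +4 overall charge requires Ti(IV).
Titanium is a group-4 element; Ti(IV) is therefore d⁰.
Counting donor atoms: 3×2,2′-bipyridine (bidentate) → 6 donors. Coordination number = 6.
In an octahedral field the d⁰ configuration is t₂g⁰e_g⁰, giving 0 unpaired electrons.

0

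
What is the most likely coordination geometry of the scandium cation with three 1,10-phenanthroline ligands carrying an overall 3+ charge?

octahedral

Ligand charges: 1,10-phenanthroline is neutral. With an overall charge of +3 the scandium centre must be in the +3 oxidation state.
Group 3 minus oxidation state 3 gives a d⁰ configuration.
Counting donor atoms: 3×1,10-phenanthroline (bidentate) → 6 donors. Coordination number = 6.
Six donors around a single metal centre give an octahedral coordination sphere.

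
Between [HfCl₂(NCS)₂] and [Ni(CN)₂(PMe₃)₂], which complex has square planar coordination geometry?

[Ni(CN)₂(PMe₃)₂]

For [HfCl₂(NCS)₂]: Each chloride is −1; each isothiocyanate is −1; balancing the 0 overall charge requires Hf(IV). Hafnium is a group-4 element; Hf(IV) is therefore d⁰. A d⁰ ion has no crystal-field stabilisation preference between square planar and tetrahedral, so four ligands adopt the sterically favoured tetrahedral geometry. → tetrahedral.
For [Ni(CN)₂(PMe₃)₂]: Ligand charges: each cyanide is −1; trimethylphosphine is neutral. With an overall charge of 0 the nickel centre must be in the +2 oxidation state. Group 10 minus oxidation state 2 gives a d⁸ configuration. Cyanide and trimethylphosphine are strong-field ligands (high in the spectrochemical series). A 3d d⁸ ion with strong-field ligands gains enough CFSE to favour square planar over tetrahedral. → square planar.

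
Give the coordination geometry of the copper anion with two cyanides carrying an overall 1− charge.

Each cyanide is −1; balancing the −1 overall charge requires Cu(I).
Copper is a group-11 element; Cu(I) is therefore d¹⁰.
Coordination number: 2.
A d¹⁰ ion with only two ligands adopts a linear arrangement (sp hybridisation; no CFSE preference).

linear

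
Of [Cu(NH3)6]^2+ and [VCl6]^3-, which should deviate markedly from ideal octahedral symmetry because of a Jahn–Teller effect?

[Cu(NH3)6]^2+: Ligand charges: ammonia is neutral. With an overall charge of +2 the copper centre must be in the +2 oxidation state. Cu sits in group 11, so the d-electron count is 11 − 2 = 9. The t₂g⁶e_g³ configuration has an unevenly filled e_g set; the Jahn–Teller theorem predicts a tetragonal distortion (typically axial elongation) to lift the degeneracy.
[VCl6]^3-: Each chloride is −1; balancing the −3 overall charge requires V(III). Vanadium is a group-5 element; V(III) is therefore d². The d² configuration leaves the e_g set evenly filled (or empty) — no strong Jahn–Teller driving force.

[Cu(NH3)6]^2+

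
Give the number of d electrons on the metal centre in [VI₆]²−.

Ligand charges: each iodide is −1. With an overall charge of −2 the vanadium centre must be in the +4 oxidation state.
V sits in group 5, so the d-electron count is 5 − 4 = 1.

d¹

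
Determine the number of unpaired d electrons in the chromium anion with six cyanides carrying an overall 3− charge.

Each cyanide is −1; balancing the −3 overall charge requires Cr(III).
Cr sits in group 6, so the d-electron count is 6 − 3 = 3.
In an octahedral field the d³ configuration is t₂g³e_g⁰ (only one arrangement possible), giving 3 unpaired electrons.

3 unpaired electrons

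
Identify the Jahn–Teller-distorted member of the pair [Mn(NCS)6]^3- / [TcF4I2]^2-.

[Mn(NCS)6]^3-: Ligand charges: each isothiocyanate is −1. With an overall charge of −3 the manganese centre must be in the +3 oxidation state. Manganese is a group-7 element; Mn(III) is therefore d⁴. Isothiocyanate is a weak-field ligand for a first-row metal, so the complex is high-spin. The t₂g³e_g¹ (high-spin) configuration has an unevenly filled e_g set; the Jahn–Teller theorem predicts a tetragonal distortion (typically axial elongation) to lift the degeneracy.
[TcF4I2]^2-: Summing ligand charges against the −2 overall charge gives an oxidation state of +4 for technetium. Tc sits in group 7, so the d-electron count is 7 − 4 = 3. The d³ configuration leaves the e_g set evenly filled (or empty) — no strong Jahn–Teller driving force.

[Mn(NCS)6]^3-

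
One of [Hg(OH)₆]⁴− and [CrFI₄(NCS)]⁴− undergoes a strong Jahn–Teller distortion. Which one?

[CrFI₄(NCS)]⁴−

[Hg(OH)₆]⁴−: Summing ligand charges against the −4 overall charge gives an oxidation state of +2 for mercury. Group 12 minus oxidation state 2 gives a d¹⁰ configuration. The d¹⁰ configuration leaves the e_g set evenly filled (or empty) — no strong Jahn–Teller driving force.
[CrFI₄(NCS)]⁴−: Each fluoride is −1; each iodide is −1; each isothiocyanate is −1; balancing the −4 overall charge requires Cr(II). Chromium is a group-6 element; Cr(II) is therefore d⁴. Fluoride, iodide, and isothiocyanate are weak-field ligands for a first-row metal, so the complex is high-spin. The t₂g³e_g¹ (high-spin) configuration has an unevenly filled e_g set; the Jahn–Teller theorem predicts a tetragonal distortion (typically axial elongation) to lift the degeneracy.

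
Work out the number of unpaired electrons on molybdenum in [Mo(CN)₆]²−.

Each cyanide is −1; balancing the −2 overall charge requires Mo(IV).
Group 6 minus oxidation state 4 gives a d² configuration.
In an octahedral field the d² configuration is t₂g²e_g⁰ (only one arrangement possible), giving 2 unpaired electrons.

2 unpaired electrons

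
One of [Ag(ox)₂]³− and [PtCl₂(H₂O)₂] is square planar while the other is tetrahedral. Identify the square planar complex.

For [Ag(ox)₂]³−: Each oxalate is −2; balancing the −3 overall charge requires Ag(I). Silver is a group-11 element; Ag(I) is therefore d¹⁰. A d¹⁰ ion has no crystal-field stabilisation preference between square planar and tetrahedral, so four ligands adopt the sterically favoured tetrahedral geometry. → tetrahedral.
For [PtCl₂(H₂O)₂]: Summing ligand charges against the 0 overall charge gives an oxidation state of +2 for platinum. Pt sits in group 10, so the d-electron count is 10 − 2 = 8. A 5d d⁸ ion has a large crystal-field splitting; square planar leaves the high-energy d_{x²−y²} orbital empty and maximises CFSE. → square planar.

[PtCl₂(H₂O)₂]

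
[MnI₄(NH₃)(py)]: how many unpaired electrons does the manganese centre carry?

3

Ligand charges: each iodide is −1; ammonia is neutral; pyridine is neutral. With an overall charge of 0 the manganese centre must be in the +4 oxidation state.
Manganese is a group-7 element; Mn(IV) is therefore d³.
In an octahedral field the d³ configuration is t₂g³e_g⁰ (only one arrangement possible), giving 3 unpaired electrons.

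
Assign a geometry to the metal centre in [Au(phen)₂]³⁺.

square planar

1,10-phenanthroline is neutral; balancing the +3 overall charge requires Au(III).
Gold is a group-11 element; Au(III) is therefore d⁸.
Counting donor atoms: 2×1,10-phenanthroline (bidentate) → 4 donors. Coordination number = 4.
A 5d d⁸ ion has a large crystal-field splitting; square planar leaves the high-energy d_{x²−y²} orbital empty and maximises CFSE.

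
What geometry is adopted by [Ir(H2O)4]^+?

Water is neutral; balancing the +1 overall charge requires Ir(I).
Iridium is a group-9 element; Ir(I) is therefore d⁸.
With 4 monodentate ligands the coordination number is 4.
A 5d d⁸ ion has a large crystal-field splitting; square planar leaves the high-energy d_{x²−y²} orbital empty and maximises CFSE.

square planar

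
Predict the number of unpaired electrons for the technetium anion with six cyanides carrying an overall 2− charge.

Ligand charges: each cyanide is −1. With an overall charge of −2 the technetium centre must be in the +4 oxidation state.
Technetium is a group-7 element; Tc(IV) is therefore d³.
In an octahedral field the d³ configuration is t₂g³e_g⁰ (only one arrangement possible), giving 3 unpaired electrons.

3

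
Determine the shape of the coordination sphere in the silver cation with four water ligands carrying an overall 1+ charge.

tetrahedral

Water is neutral; balancing the +1 overall charge requires Ag(I).
Group 11 minus oxidation state 1 gives a d¹⁰ configuration.
Coordination number: 4.
A d¹⁰ ion has no crystal-field stabilisation preference between square planar and tetrahedral, so four ligands adopt the sterically favoured tetrahedral geometry.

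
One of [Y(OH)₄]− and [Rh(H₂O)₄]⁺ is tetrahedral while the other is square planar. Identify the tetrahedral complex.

[Y(OH)₄]−

For [Y(OH)₄]−: Summing ligand charges against the −1 overall charge gives an oxidation state of +3 for yttrium. Yttrium is a group-3 element; Y(III) is therefore d⁰. A d⁰ ion has no crystal-field stabilisation preference between square planar and tetrahedral, so four ligands adopt the sterically favoured tetrahedral geometry. → tetrahedral.
For [Rh(H₂O)₄]⁺: Ligand charges: water is neutral. With an overall charge of +1 the rhodium centre must be in the +1 oxidation state. Rhodium is a group-9 element; Rh(I) is therefore d⁸. A 4d d⁸ ion has a large crystal-field splitting; square planar leaves the high-energy d_{x²−y²} orbital empty and maximises CFSE. → square planar.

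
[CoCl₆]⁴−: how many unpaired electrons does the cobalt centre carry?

3

Summing ligand charges against the −4 overall charge gives an oxidation state of +2 for cobalt.
Co sits in group 9, so the d-electron count is 9 − 2 = 7.
The spin state decides the count: Chloride is a weak-field ligand for a first-row metal, so the complex is high-spin.
An octahedral high-spin d⁷ ion is t₂g⁵e_g², giving 3 unpaired electrons.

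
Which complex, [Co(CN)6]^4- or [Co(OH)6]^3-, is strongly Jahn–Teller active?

[Co(CN)6]^4-

[Co(CN)6]^4-: Ligand charges: each cyanide is −1. With an overall charge of −4 the cobalt centre must be in the +2 oxidation state. Co sits in group 9, so the d-electron count is 9 − 2 = 7. Cyanide is a strong-field ligand (high in the spectrochemical series) for a first-row metal, so the complex is low-spin. The t₂g⁶e_g¹ (low-spin) configuration has an unevenly filled e_g set; the Jahn–Teller theorem predicts a tetragonal distortion (typically axial elongation) to lift the degeneracy.
[Co(OH)6]^3-: Summing ligand charges against the −3 overall charge gives an oxidation state of +3 for cobalt. Group 9 minus oxidation state 3 gives a d⁶ configuration. Co(III) has an exceptionally large octahedral splitting and is low-spin with essentially every ligand except fluoride. The d⁶ configuration leaves the e_g set evenly filled (or empty) — no strong Jahn–Teller driving force.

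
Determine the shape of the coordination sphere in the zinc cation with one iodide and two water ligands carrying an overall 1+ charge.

Summing ligand charges against the +1 overall charge gives an oxidation state of +2 for zinc.
Group 12 minus oxidation state 2 gives a d¹⁰ configuration.
Coordination number: 3.
Three ligands around a d¹⁰ centre minimise repulsion in a trigonal-planar arrangement.

trigonal planar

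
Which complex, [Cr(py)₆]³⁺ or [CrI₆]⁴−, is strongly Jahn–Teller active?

[Cr(py)₆]³⁺: Pyridine is neutral; balancing the +3 overall charge requires Cr(III). Group 6 minus oxidation state 3 gives a d³ configuration. The d³ configuration leaves the e_g set evenly filled (or empty) — no strong Jahn–Teller driving force.
[CrI₆]⁴−: Each iodide is −1; balancing the −4 overall charge requires Cr(II). Group 6 minus oxidation state 2 gives a d⁴ configuration. Iodide is a weak-field ligand for a first-row metal, so the complex is high-spin. The t₂g³e_g¹ (high-spin) configuration has an unevenly filled e_g set; the Jahn–Teller theorem predicts a tetragonal distortion (typically axial elongation) to lift the degeneracy.

[CrI₆]⁴−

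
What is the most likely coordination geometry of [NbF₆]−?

Each fluoride is −1; balancing the −1 overall charge requires Nb(V).
Group 5 minus oxidation state 5 gives a d⁰ configuration.
With 6 monodentate ligands the coordination number is 6.
Six donors around a single metal centre give an octahedral coordination sphere.

octahedral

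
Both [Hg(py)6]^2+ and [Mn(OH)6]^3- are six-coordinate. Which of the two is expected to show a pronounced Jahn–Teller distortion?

[Mn(OH)6]^3-

[Hg(py)6]^2+: Pyridine is neutral; balancing the +2 overall charge requires Hg(II). Mercury is a group-12 element; Hg(II) is therefore d¹⁰. The d¹⁰ configuration leaves the e_g set evenly filled (or empty) — no strong Jahn–Teller driving force.
[Mn(OH)6]^3-: Summing ligand charges against the −3 overall charge gives an oxidation state of +3 for manganese. Mn sits in group 7, so the d-electron count is 7 − 3 = 4. Hydroxide is a weak-field ligand for a first-row metal, so the complex is high-spin. The t₂g³e_g¹ (high-spin) configuration has an unevenly filled e_g set; the Jahn–Teller theorem predicts a tetragonal distortion (typically axial elongation) to lift the degeneracy.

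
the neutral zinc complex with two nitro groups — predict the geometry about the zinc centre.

Each nitro (N-bound nitrite) is −1; balancing the 0 overall charge requires Zn(II).
Group 12 minus oxidation state 2 gives a d¹⁰ configuration.
With 2 monodentate ligands the coordination number is 2.
A d¹⁰ ion with only two ligands adopts a linear arrangement (sp hybridisation; no CFSE preference).

linear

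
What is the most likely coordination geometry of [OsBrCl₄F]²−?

Ligand charges: each bromide is −1; each chloride is −1; each fluoride is −1. With an overall charge of −2 the osmium centre must be in the +4 oxidation state.
Os sits in group 8, so the d-electron count is 8 − 4 = 4.
Coordination number: 6.
Six donors around a single metal centre give an octahedral coordination sphere.

octahedral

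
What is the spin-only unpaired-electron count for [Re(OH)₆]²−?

Summing ligand charges against the −2 overall charge gives an oxidation state of +4 for rhenium.
Re sits in group 7, so the d-electron count is 7 − 4 = 3.
In an octahedral field the d³ configuration is t₂g³e_g⁰ (only one arrangement possible), giving 3 unpaired electrons.

3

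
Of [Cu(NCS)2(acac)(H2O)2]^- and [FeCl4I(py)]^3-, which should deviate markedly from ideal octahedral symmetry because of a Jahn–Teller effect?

[Cu(NCS)2(acac)(H2O)2]^-: Summing ligand charges against the −1 overall charge gives an oxidation state of +2 for copper. Cu sits in group 11, so the d-electron count is 11 − 2 = 9. The t₂g⁶e_g³ configuration has an unevenly filled e_g set; the Jahn–Teller theorem predicts a tetragonal distortion (typically axial elongation) to lift the degeneracy.
[FeCl4I(py)]^3-: Summing ligand charges against the −3 overall charge gives an oxidation state of +2 for iron. Fe sits in group 8, so the d-electron count is 8 − 2 = 6. Chloride and iodide are weak-field ligands for a first-row metal, so the complex is high-spin. The d⁶ configuration leaves the e_g set evenly filled (or empty) — no strong Jahn–Teller driving force.

[Cu(NCS)2(acac)(H2O)2]^-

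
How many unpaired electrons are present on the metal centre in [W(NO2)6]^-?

Ligand charges: each nitro (N-bound nitrite) is −1. With an overall charge of −1 the tungsten centre must be in the +5 oxidation state.
Group 6 minus oxidation state 5 gives a d¹ configuration.
In an octahedral field the d¹ configuration is t₂g¹e_g⁰ (only one arrangement possible), giving 1 unpaired electron.

1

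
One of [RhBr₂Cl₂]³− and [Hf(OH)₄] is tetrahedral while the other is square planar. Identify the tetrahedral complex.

[Hf(OH)₄]

For [RhBr₂Cl₂]³−: Each bromide is −1; each chloride is −1; balancing the −3 overall charge requires Rh(I). Rhodium is a group-9 element; Rh(I) is therefore d⁸. A 4d d⁸ ion has a large crystal-field splitting; square planar leaves the high-energy d_{x²−y²} orbital empty and maximises CFSE. → square planar.
For [Hf(OH)₄]: Summing ligand charges against the 0 overall charge gives an oxidation state of +4 for hafnium. Hafnium is a group-4 element; Hf(IV) is therefore d⁰. A d⁰ ion has no crystal-field stabilisation preference between square planar and tetrahedral, so four ligands adopt the sterically favoured tetrahedral geometry. → tetrahedral.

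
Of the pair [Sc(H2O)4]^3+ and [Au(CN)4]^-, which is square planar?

For [Sc(H2O)4]^3+: Water is neutral; balancing the +3 overall charge requires Sc(III). Group 3 minus oxidation state 3 gives a d⁰ configuration. A d⁰ ion has no crystal-field stabilisation preference between square planar and tetrahedral, so four ligands adopt the sterically favoured tetrahedral geometry. → tetrahedral.
For [Au(CN)4]^-: Each cyanide is −1; balancing the −1 overall charge requires Au(III). Au sits in group 11, so the d-electron count is 11 − 3 = 8. A 5d d⁸ ion has a large crystal-field splitting; square planar leaves the high-energy d_{x²−y²} orbital empty and maximises CFSE. → square planar.

[Au(CN)4]^-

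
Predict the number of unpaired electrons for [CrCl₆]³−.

3

Each chloride is −1; balancing the −3 overall charge requires Cr(III).
Chromium is a group-6 element; Cr(III) is therefore d³.
In an octahedral field the d³ configuration is t₂g³e_g⁰ (only one arrangement possible), giving 3 unpaired electrons.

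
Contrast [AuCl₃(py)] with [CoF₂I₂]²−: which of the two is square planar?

For [AuCl₃(py)]: Each chloride is −1; pyridine is neutral; balancing the 0 overall charge requires Au(III). Au sits in group 11, so the d-electron count is 11 − 3 = 8. A 5d d⁸ ion has a large crystal-field splitting; square planar leaves the high-energy d_{x²−y²} orbital empty and maximises CFSE. → square planar.
For [CoF₂I₂]²−: Ligand charges: each fluoride is −1; each iodide is −1. With an overall charge of −2 the cobalt centre must be in the +2 oxidation state. Group 9 minus oxidation state 2 gives a d⁷ configuration. For a high-spin 3d d⁷ ion with weak-field ligands the small Δₜ gives little square-planar CFSE advantage, so four ligands adopt the sterically favoured tetrahedral geometry. → tetrahedral.

[AuCl₃(py)]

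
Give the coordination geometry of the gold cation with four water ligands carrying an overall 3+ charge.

square planar

Ligand charges: water is neutral. With an overall charge of +3 the gold centre must be in the +3 oxidation state.
Group 11 minus oxidation state 3 gives a d⁸ configuration.
With 4 monodentate ligands the coordination number is 4.
A 5d d⁸ ion has a large crystal-field splitting; square planar leaves the high-energy d_{x²−y²} orbital empty and maximises CFSE.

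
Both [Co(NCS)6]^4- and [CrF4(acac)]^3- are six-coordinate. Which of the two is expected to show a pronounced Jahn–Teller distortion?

[CrF4(acac)]^3-

[Co(NCS)6]^4-: Each isothiocyanate is −1; balancing the −4 overall charge requires Co(II). Group 9 minus oxidation state 2 gives a d⁷ configuration. Isothiocyanate is a weak-field ligand for a first-row metal, so the complex is high-spin. The d⁷ configuration leaves the e_g set evenly filled (or empty) — no strong Jahn–Teller driving force.
[CrF4(acac)]^3-: Summing ligand charges against the −3 overall charge gives an oxidation state of +2 for chromium. Cr sits in group 6, so the d-electron count is 6 − 2 = 4. Acetylacetonate and fluoride are weak-field ligands for a first-row metal, so the complex is high-spin. The t₂g³e_g¹ (high-spin) configuration has an unevenly filled e_g set; the Jahn–Teller theorem predicts a tetragonal distortion (typically axial elongation) to lift the degeneracy.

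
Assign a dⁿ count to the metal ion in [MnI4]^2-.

d⁵

Each iodide is −1; balancing the −2 overall charge requires Mn(II).
Group 7 minus oxidation state 2 gives a d⁵ configuration.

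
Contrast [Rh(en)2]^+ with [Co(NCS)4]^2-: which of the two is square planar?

For [Rh(en)2]^+: Summing ligand charges against the +1 overall charge gives an oxidation state of +1 for rhodium. Group 9 minus oxidation state 1 gives a d⁸ configuration. A 4d d⁸ ion has a large crystal-field splitting; square planar leaves the high-energy d_{x²−y²} orbital empty and maximises CFSE. → square planar.
For [Co(NCS)4]^2-: Summing ligand charges against the −2 overall charge gives an oxidation state of +2 for cobalt. Cobalt is a group-9 element; Co(II) is therefore d⁷. For a high-spin 3d d⁷ ion with weak-field ligands the small Δₜ gives little square-planar CFSE advantage, so four ligands adopt the sterically favoured tetrahedral geometry. → tetrahedral.

[Rh(en)2]^+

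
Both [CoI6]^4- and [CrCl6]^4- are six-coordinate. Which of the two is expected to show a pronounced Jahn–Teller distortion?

[CoI6]^4-: Summing ligand charges against the −4 overall charge gives an oxidation state of +2 for cobalt. Co sits in group 9, so the d-electron count is 9 − 2 = 7. Iodide is a weak-field ligand for a first-row metal, so the complex is high-spin. The d⁷ configuration leaves the e_g set evenly filled (or empty) — no strong Jahn–Teller driving force.
[CrCl6]^4-: Ligand charges: each chloride is −1. With an overall charge of −4 the chromium centre must be in the +2 oxidation state. Cr sits in group 6, so the d-electron count is 6 − 2 = 4. Chloride is a weak-field ligand for a first-row metal, so the complex is high-spin. The t₂g³e_g¹ (high-spin) configuration has an unevenly filled e_g set; the Jahn–Teller theorem predicts a tetragonal distortion (typically axial elongation) to lift the degeneracy.

[CrCl6]^4-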